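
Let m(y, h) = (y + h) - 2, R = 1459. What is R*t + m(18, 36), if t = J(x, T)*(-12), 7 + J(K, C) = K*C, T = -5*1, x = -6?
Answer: -402632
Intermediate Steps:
T = -5
m(y, h) = -2 + h + y (m(y, h) = (h + y) - 2 = -2 + h + y)
J(K, C) = -7 + C*K (J(K, C) = -7 + K*C = -7 + C*K)
t = -276 (t = (-7 - 5*(-6))*(-12) = (-7 + 30)*(-12) = 23*(-12) = -276)
R*t + m(18, 36) = 1459*(-276) + (-2 + 36 + 18) = -402684 + 52 = -402632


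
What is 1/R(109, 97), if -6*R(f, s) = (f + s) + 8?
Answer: -3/107 ≈ -0.028037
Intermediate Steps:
R(f, s) = -4/3 - f/6 - s/6 (R(f, s) = -((f + s) + 8)/6 = -(8 + f + s)/6 = -4/3 - f/6 - s/6)
1/R(109, 97) = 1/(-4/3 - 1/6*109 - 1/6*97) = 1/(-4/3 - 109/6 - 97/6) = 1/(-107/3) = -3/107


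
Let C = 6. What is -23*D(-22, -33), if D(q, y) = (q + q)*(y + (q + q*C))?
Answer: -189244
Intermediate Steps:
D(q, y) = 2*q*(y + 7*q) (D(q, y) = (q + q)*(y + (q + q*6)) = (2*q)*(y + (q + 6*q)) = (2*q)*(y + 7*q) = 2*q*(y + 7*q))
-23*D(-22, -33) = -46*(-22)*(-33 + 7*(-22)) = -46*(-22)*(-33 - 154) = -46*(-22)*(-187) = -23*8228 = -189244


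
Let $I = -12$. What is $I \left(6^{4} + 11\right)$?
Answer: $-15684$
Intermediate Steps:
$I \left(6^{4} + 11\right) = - 12 \left(6^{4} + 11\right) = - 12 \left(1296 + 11\right) = \left(-12\right) 1307 = -15684$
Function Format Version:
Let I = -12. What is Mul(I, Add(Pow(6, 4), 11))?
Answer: -15684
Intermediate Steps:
Mul(I, Add(Pow(6, 4), 11)) = Mul(-12, Add(Pow(6, 4), 11)) = Mul(-12, Add(1296, 11)) = Mul(-12, 1307) = -15684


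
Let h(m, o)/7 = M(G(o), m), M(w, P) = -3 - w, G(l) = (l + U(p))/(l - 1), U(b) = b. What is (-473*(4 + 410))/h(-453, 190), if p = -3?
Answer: 2643597/377 ≈ 7012.2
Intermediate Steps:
G(l) = (-3 + l)/(-1 + l) (G(l) = (l - 3)/(l - 1) = (-3 + l)/(-1 + l))
h(m, o) = -21 - 7*(-3 + o)/(-1 + o) (h(m, o) = 7*(-3 - (-3 + o)/(-1 + o)) = -21 - 7*(-3 + o)/(-1 + o))
(-473*(4 + 410))/h(-453, 190) = (-473*(4 + 410))/((14*(3 - 2*190)/(-1 + 190))) = (-473*414)/((14*(3 - 380)/189)) = -195822/(14*(1/189)*(-377)) = -195822/(-754/27) = -195822*(-27/754) = 2643597/377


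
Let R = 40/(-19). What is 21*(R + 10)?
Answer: 3150/19 ≈ 165.79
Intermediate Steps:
R = -40/19 (R = 40*(-1/19) = -40/19 ≈ -2.1053)
21*(R + 10) = 21*(-40/19 + 10) = 21*(150/19) = 3150/19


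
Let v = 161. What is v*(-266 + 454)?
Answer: 30268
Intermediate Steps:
v*(-266 + 454) = 161*(-266 + 454) = 161*188 = 30268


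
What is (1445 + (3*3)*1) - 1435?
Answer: 19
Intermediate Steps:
(1445 + (3*3)*1) - 1435 = (1445 + 9*1) - 1435 = (1445 + 9) - 1435 = 1454 - 1435 = 19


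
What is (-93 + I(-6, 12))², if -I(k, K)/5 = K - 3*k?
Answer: 59049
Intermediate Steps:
I(k, K) = -5*K + 15*k (I(k, K) = -5*(K - 3*k) = -5*K + 15*k)
(-93 + I(-6, 12))² = (-93 + (-5*12 + 15*(-6)))² = (-93 + (-60 - 90))² = (-93 - 150)² = (-243)² = 59049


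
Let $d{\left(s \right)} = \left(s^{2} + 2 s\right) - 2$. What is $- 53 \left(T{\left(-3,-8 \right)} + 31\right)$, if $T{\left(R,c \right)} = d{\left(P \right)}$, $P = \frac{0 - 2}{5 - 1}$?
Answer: $- \frac{5989}{4} \approx -1497.3$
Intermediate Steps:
$P = - \frac{1}{2}$ ($P = - \frac{2}{4} = \left(-2\right) \frac{1}{4} = - \frac{1}{2} \approx -0.5$)
$d{\left(s \right)} = -2 + s^{2} + 2 s$
$T{\left(R,c \right)} = - \frac{11}{4}$ ($T{\left(R,c \right)} = -2 + \left(- \frac{1}{2}\right)^{2} + 2 \left(- \frac{1}{2}\right) = -2 + \frac{1}{4} - 1 = - \frac{11}{4}$)
$- 53 \left(T{\left(-3,-8 \right)} + 31\right) = - 53 \left(- \frac{11}{4} + 31\right) = \left(-53\right) \frac{113}{4} = - \frac{5989}{4}$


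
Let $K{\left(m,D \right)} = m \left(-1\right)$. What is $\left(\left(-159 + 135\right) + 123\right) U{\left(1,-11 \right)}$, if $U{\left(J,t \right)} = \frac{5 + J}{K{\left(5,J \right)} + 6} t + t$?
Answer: $-7623$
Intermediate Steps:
$K{\left(m,D \right)} = - m$
$U{\left(J,t \right)} = t + t \left(5 + J\right)$ ($U{\left(J,t \right)} = \frac{5 + J}{\left(-1\right) 5 + 6} t + t = \frac{5 + J}{-5 + 6} t + t = \frac{5 + J}{1} t + t = \left(5 + J\right) 1 t + t = \left(5 + J\right) t + t = t \left(5 + J\right) + t = t + t \left(5 + J\right)$)
$\left(\left(-159 + 135\right) + 123\right) U{\left(1,-11 \right)} = \left(\left(-159 + 135\right) + 123\right) \left(- 11 \left(6 + 1\right)\right) = \left(-24 + 123\right) \left(\left(-11\right) 7\right) = 99 \left(-77\right) = -7623$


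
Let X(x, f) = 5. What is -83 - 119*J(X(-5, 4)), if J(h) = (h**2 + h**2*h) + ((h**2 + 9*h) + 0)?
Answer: -26263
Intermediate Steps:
J(h) = h**3 + 2*h**2 + 9*h (J(h) = (h**2 + h**3) + (h**2 + 9*h) = h**3 + 2*h**2 + 9*h)
-83 - 119*J(X(-5, 4)) = -83 - 595*(9 + 5**2 + 2*5) = -83 - 595*(9 + 25 + 10) = -83 - 595*44 = -83 - 119*220 = -83 - 26180 = -26263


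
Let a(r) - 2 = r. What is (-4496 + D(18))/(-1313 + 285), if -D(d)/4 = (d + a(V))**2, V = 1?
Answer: 1565/257 ≈ 6.0895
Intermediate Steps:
a(r) = 2 + r
D(d) = -4*(3 + d)**2 (D(d) = -4*(d + (2 + 1))**2 = -4*(d + 3)**2 = -4*(3 + d)**2)
(-4496 + D(18))/(-1313 + 285) = (-4496 - 4*(3 + 18)**2)/(-1313 + 285) = (-4496 - 4*21**2)/(-1028) = (-4496 - 4*441)*(-1/1028) = (-4496 - 1764)*(-1/1028) = -6260*(-1/1028) = 1565/257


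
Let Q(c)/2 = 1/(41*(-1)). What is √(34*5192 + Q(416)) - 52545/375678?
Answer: -17515/125226 + 29*√352846/41 ≈ 420.01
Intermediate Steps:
Q(c) = -2/41 (Q(c) = 2/((41*(-1))) = 2/(-41) = 2*(-1/41) = -2/41)
√(34*5192 + Q(416)) - 52545/375678 = √(34*5192 - 2/41) - 52545/375678 = √(176528 - 2/41) - 52545/375678 = √(7237646/41) - 1*17515/125226 = 29*√352846/41 - 17515/125226 = -17515/125226 + 29*√352846/41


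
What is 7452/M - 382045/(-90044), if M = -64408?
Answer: 2991968309/724944244 ≈ 4.1272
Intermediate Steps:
7452/M - 382045/(-90044) = 7452/(-64408) - 382045/(-90044) = 7452*(-1/64408) - 382045*(-1/90044) = -1863/16102 + 382045/90044 = 2991968309/724944244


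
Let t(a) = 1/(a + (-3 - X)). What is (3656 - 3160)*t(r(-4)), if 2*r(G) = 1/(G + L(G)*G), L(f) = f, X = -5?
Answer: 11904/49 ≈ 242.94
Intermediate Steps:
r(G) = 1/(2*(G + G²)) (r(G) = 1/(2*(G + G*G)) = 1/(2*(G + G²)))
t(a) = 1/(2 + a) (t(a) = 1/(a + (-3 - 1*(-5))) = 1/(a + (-3 + 5)) = 1/(a + 2) = 1/(2 + a))
(3656 - 3160)*t(r(-4)) = (3656 - 3160)/(2 + (½)/(-4*(1 - 4))) = 496/(2 + (½)*(-¼)/(-3)) = 496/(2 + (½)*(-¼)*(-⅓)) = 496/(2 + 1/24) = 496/(49/24) = 496*(24/49) = 11904/49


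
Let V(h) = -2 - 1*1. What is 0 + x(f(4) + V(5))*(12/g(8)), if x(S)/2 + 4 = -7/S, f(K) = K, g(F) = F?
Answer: -33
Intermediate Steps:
V(h) = -3 (V(h) = -2 - 1 = -3)
x(S) = -8 - 14/S (x(S) = -8 + 2*(-7/S) = -8 - 14/S)
0 + x(f(4) + V(5))*(12/g(8)) = 0 + (-8 - 14/(4 - 3))*(12/8) = 0 + (-8 - 14/1)*(12*(⅛)) = 0 + (-8 - 14*1)*(3/2) = 0 + (-8 - 14)*(3/2) = 0 - 22*3/2 = 0 - 33 = -33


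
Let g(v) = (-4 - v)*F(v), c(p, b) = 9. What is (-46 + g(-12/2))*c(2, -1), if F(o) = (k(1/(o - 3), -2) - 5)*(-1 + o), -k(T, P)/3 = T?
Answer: 174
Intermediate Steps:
k(T, P) = -3*T
F(o) = (-1 + o)*(-5 - 3/(-3 + o)) (F(o) = (-3/(o - 3) - 5)*(-1 + o) = (-3/(-3 + o) - 5)*(-1 + o) = (-5 - 3/(-3 + o))*(-1 + o) = (-1 + o)*(-5 - 3/(-3 + o)))
g(v) = (-4 - v)*(-12 - 5*v**2 + 17*v)/(-3 + v) (g(v) = (-4 - v)*((-12 - 5*v**2 + 17*v)/(-3 + v)) = (-4 - v)*(-12 - 5*v**2 + 17*v)/(-3 + v))
(-46 + g(-12/2))*c(2, -1) = (-46 + (48 - (-672)/2 + 3*(-12/2)**2 + 5*(-12/2)**3)/(-3 - 12/2))*9 = (-46 + (48 - (-672)/2 + 3*(-12*1/2)**2 + 5*(-12*1/2)**3)/(-3 - 12*1/2))*9 = (-46 + (48 - 56*(-6) + 3*(-6)**2 + 5*(-6)**3)/(-3 - 6))*9 = (-46 + (48 + 336 + 3*36 + 5*(-216))/(-9))*9 = (-46 - (48 + 336 + 108 - 1080)/9)*9 = (-46 - 1/9*(-588))*9 = (-46 + 196/3)*9 = (58/3)*9 = 174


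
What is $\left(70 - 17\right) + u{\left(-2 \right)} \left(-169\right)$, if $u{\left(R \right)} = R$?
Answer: $391$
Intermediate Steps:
$\left(70 - 17\right) + u{\left(-2 \right)} \left(-169\right) = \left(70 - 17\right) - -338 = \left(70 - 17\right) + 338 = 53 + 338 = 391$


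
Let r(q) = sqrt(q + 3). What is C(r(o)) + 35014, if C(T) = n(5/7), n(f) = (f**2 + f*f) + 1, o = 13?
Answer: 1715785/49 ≈ 35016.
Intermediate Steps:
r(q) = sqrt(3 + q)
n(f) = 1 + 2*f**2 (n(f) = (f**2 + f**2) + 1 = 2*f**2 + 1 = 1 + 2*f**2)
C(T) = 99/49 (C(T) = 1 + 2*(5/7)**2 = 1 + 2*(25/49) = 1 + 50/49 = 99/49)
C(r(o)) + 35014 = 99/49 + 35014 = 1715785/49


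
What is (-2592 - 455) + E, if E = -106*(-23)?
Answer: -609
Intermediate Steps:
E = 2438
(-2592 - 455) + E = (-2592 - 455) + 2438 = -3047 + 2438 = -609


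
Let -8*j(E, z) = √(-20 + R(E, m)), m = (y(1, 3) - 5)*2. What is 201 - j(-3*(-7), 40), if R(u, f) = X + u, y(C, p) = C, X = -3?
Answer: 201 + I*√2/8 ≈ 201.0 + 0.17678*I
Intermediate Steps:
m = -8 (m = (1 - 5)*2 = -4*2 = -8)
R(u, f) = -3 + u
j(E, z) = -√(-23 + E)/8 (j(E, z) = -√(-20 + (-3 + E))/8 = -√(-23 + E)/8)
201 - j(-3*(-7), 40) = 201 - (-1)*√(-23 - 3*(-7))/8 = 201 - (-1)*√(-23 + 21)/8 = 201 - (-1)*√(-2)/8 = 201 - (-1)*I*√2/8 = 201 + I*√2/8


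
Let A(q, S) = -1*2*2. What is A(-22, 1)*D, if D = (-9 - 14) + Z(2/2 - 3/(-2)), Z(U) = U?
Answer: 82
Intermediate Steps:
D = -41/2 (D = (-9 - 14) + (2/2 - 3/(-2)) = -23 + (2*(1/2) - 3*(-1/2)) = -23 + (1 + 3/2) = -23 + 5/2 = -41/2 ≈ -20.500)
A(q, S) = -4 (A(q, S) = -2*2 = -4)
A(-22, 1)*D = -4*(-41/2) = 82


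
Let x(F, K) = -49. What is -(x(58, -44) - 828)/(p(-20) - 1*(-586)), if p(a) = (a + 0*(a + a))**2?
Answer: 877/986 ≈ 0.88945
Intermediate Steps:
p(a) = a**2 (p(a) = (a + 0*(2*a))**2 = (a + 0)**2 = a**2)
-(x(58, -44) - 828)/(p(-20) - 1*(-586)) = -(-49 - 828)/((-20)**2 - 1*(-586)) = -(-877)/(400 + 586) = -(-877)/986 = -1*(-877/986) = 877/986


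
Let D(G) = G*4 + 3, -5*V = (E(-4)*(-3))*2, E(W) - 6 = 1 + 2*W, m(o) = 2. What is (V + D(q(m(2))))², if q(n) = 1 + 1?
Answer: 2401/25 ≈ 96.040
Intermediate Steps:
E(W) = 7 + 2*W (E(W) = 6 + (1 + 2*W) = 7 + 2*W)
V = -6/5 (V = -(7 + 2*(-4))*(-3)*2/5 = -(7 - 8)*(-3)*2/5 = -(-1*(-3))*2/5 = -3*2/5 = -⅕*6 = -6/5 ≈ -1.2000)
q(n) = 2
D(G) = 3 + 4*G (D(G) = 4*G + 3 = 3 + 4*G)
(V + D(q(m(2))))² = (-6/5 + (3 + 4*2))² = (-6/5 + (3 + 8))² = (-6/5 + 11)² = (49/5)² = 2401/25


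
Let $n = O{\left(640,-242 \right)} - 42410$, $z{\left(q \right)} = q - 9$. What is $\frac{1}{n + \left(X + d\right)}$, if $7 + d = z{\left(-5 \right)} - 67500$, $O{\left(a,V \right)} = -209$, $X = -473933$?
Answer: $- \frac{1}{584073} \approx -1.7121 \cdot 10^{-6}$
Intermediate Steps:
$z{\left(q \right)} = -9 + q$ ($z{\left(q \right)} = q - 9 = -9 + q$)
$n = -42619$ ($n = -209 - 42410 = -42619$)
$d = -67521$ ($d = -7 - 67514 = -67521$)
$\frac{1}{n + \left(X + d\right)} = \frac{1}{-42619 - 541454} = \frac{1}{-584073} = - \frac{1}{584073}$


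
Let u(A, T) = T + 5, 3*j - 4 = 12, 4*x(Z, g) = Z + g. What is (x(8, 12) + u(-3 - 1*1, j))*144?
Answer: 2208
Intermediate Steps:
x(Z, g) = Z/4 + g/4 (x(Z, g) = (Z + g)/4 = Z/4 + g/4)
j = 16/3 (j = 4/3 + (⅓)*12 = 4/3 + 4 = 16/3 ≈ 5.3333)
u(A, T) = 5 + T
(x(8, 12) + u(-3 - 1*1, j))*144 = (((¼)*8 + (¼)*12) + (5 + 16/3))*144 = ((2 + 3) + 31/3)*144 = (5 + 31/3)*144 = (46/3)*144 = 2208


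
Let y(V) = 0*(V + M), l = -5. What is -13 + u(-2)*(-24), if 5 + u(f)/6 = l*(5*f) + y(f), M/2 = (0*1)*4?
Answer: -6493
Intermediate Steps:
M = 0 (M = 2*((0*1)*4) = 2*(0*4) = 2*0 = 0)
y(V) = 0 (y(V) = 0*(V + 0) = 0*V = 0)
u(f) = -30 - 150*f (u(f) = -30 + 6*(-25*f + 0) = -30 + 6*(-25*f) = -30 - 150*f)
-13 + u(-2)*(-24) = -13 + (-30 - 150*(-2))*(-24) = -13 + (-30 + 300)*(-24) = -13 + 270*(-24) = -13 - 6480 = -6493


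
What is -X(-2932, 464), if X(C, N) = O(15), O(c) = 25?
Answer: -25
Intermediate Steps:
X(C, N) = 25
-X(-2932, 464) = -1*25 = -25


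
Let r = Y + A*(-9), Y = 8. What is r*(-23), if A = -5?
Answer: -1219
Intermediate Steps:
r = 53 (r = 8 - 5*(-9) = 8 + 45 = 53)
r*(-23) = 53*(-23) = -1219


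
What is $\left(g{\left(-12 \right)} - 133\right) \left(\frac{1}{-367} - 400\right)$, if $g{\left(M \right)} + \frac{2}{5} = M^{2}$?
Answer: $- \frac{7780453}{1835} \approx -4240.0$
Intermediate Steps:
$g{\left(M \right)} = - \frac{2}{5} + M^{2}$
$\left(g{\left(-12 \right)} - 133\right) \left(\frac{1}{-367} - 400\right) = \left(\left(- \frac{2}{5} + \left(-12\right)^{2}\right) - 133\right) \left(\frac{1}{-367} - 400\right) = \left(\left(- \frac{2}{5} + 144\right) - 133\right) \left(- \frac{1}{367} - 400\right) = \left(\frac{718}{5} - 133\right) \left(- \frac{146801}{367}\right) = \frac{53}{5} \left(- \frac{146801}{367}\right) = - \frac{7780453}{1835}$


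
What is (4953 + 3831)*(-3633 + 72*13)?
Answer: -23690448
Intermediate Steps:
(4953 + 3831)*(-3633 + 72*13) = 8784*(-3633 + 936) = 8784*(-2697) = -23690448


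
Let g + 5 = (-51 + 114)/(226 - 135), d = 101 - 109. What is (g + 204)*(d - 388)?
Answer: -1028016/13 ≈ -79078.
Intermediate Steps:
d = -8
g = -56/13 (g = -5 + (-51 + 114)/(226 - 135) = -5 + 63/91 = -5 + 63*(1/91) = -5 + 9/13 = -56/13 ≈ -4.3077)
(g + 204)*(d - 388) = (-56/13 + 204)*(-8 - 388) = (2596/13)*(-396) = -1028016/13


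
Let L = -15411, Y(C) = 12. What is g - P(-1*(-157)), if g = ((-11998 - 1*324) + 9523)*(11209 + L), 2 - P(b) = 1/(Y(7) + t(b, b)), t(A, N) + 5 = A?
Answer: 1928868945/164 ≈ 1.1761e+7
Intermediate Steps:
t(A, N) = -5 + A
P(b) = 2 - 1/(7 + b) (P(b) = 2 - 1/(12 + (-5 + b)) = 2 - 1/(7 + b))
g = 11761398 (g = ((-11998 - 1*324) + 9523)*(11209 - 15411) = ((-11998 - 324) + 9523)*(-4202) = (-12322 + 9523)*(-4202) = -2799*(-4202) = 11761398)
g - P(-1*(-157)) = 11761398 - (13 + 2*(-1*(-157)))/(7 - 1*(-157)) = 11761398 - (13 + 2*157)/(7 + 157) = 11761398 - (13 + 314)/164 = 11761398 - 327/164 = 1928868945/164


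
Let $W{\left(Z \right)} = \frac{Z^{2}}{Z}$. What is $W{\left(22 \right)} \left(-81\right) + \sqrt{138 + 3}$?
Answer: $-1782 + \sqrt{141} \approx -1770.1$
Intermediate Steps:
$W{\left(Z \right)} = Z$
$W{\left(22 \right)} \left(-81\right) + \sqrt{138 + 3} = 22 \left(-81\right) + \sqrt{138 + 3} = -1782 + \sqrt{141}$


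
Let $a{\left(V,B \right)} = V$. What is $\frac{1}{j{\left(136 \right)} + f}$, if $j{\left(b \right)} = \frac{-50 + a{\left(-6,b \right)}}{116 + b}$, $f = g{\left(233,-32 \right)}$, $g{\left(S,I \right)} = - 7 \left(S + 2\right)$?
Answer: $- \frac{9}{14807} \approx -0.00060782$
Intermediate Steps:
$g{\left(S,I \right)} = -14 - 7 S$ ($g{\left(S,I \right)} = - 7 \left(2 + S\right) = -14 - 7 S$)
$f = -1645$ ($f = -14 - 1631 = -1645$)
$j{\left(b \right)} = - \frac{56}{116 + b}$ ($j{\left(b \right)} = \frac{-50 - 6}{116 + b} = - \frac{56}{116 + b}$)
$\frac{1}{j{\left(136 \right)} + f} = \frac{1}{- \frac{56}{116 + 136} - 1645} = \frac{1}{- \frac{56}{252} - 1645} = \frac{1}{\left(-56\right) \frac{1}{252} - 1645} = \frac{1}{- \frac{2}{9} - 1645} = \frac{1}{- \frac{14807}{9}} = - \frac{9}{14807}$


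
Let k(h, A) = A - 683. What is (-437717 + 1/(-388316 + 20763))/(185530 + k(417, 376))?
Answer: -160884196502/68079269319 ≈ -2.3632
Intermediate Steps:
k(h, A) = -683 + A
(-437717 + 1/(-388316 + 20763))/(185530 + k(417, 376)) = (-437717 + 1/(-388316 + 20763))/(185530 + (-683 + 376)) = (-437717 + 1/(-367553))/(185530 - 307) = (-437717 - 1/367553)/185223 = -160884196502/367553*1/185223 = -160884196502/68079269319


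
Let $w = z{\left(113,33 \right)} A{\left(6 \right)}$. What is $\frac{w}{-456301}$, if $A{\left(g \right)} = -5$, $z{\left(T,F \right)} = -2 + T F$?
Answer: $\frac{18635}{456301} \approx 0.040839$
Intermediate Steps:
$z{\left(T,F \right)} = -2 + F T$
$w = -18635$ ($w = \left(-2 + 33 \cdot 113\right) \left(-5\right) = \left(-2 + 3729\right) \left(-5\right) = 3727 \left(-5\right) = -18635$)
$\frac{w}{-456301} = - \frac{18635}{-456301} = \left(-18635\right) \left(- \frac{1}{456301}\right) = \frac{18635}{456301}$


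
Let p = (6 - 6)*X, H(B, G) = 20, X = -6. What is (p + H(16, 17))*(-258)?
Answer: -5160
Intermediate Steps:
p = 0 (p = (6 - 6)*(-6) = 0*(-6) = 0)
(p + H(16, 17))*(-258) = (0 + 20)*(-258) = 20*(-258) = -5160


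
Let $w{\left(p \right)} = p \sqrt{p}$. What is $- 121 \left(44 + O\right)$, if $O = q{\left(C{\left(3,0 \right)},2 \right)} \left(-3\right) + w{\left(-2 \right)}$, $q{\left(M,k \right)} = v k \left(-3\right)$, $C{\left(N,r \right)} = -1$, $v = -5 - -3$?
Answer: $-968 + 242 i \sqrt{2} \approx -968.0 + 342.24 i$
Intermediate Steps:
$v = -2$ ($v = -5 + 3 = -2$)
$w{\left(p \right)} = p^{\frac{3}{2}}$
$q{\left(M,k \right)} = 6 k$ ($q{\left(M,k \right)} = - 2 k \left(-3\right) = 6 k$)
$O = -36 - 2 i \sqrt{2}$ ($O = 6 \cdot 2 \left(-3\right) + \left(-2\right)^{\frac{3}{2}} = 12 \left(-3\right) - 2 i \sqrt{2} = -36 - 2 i \sqrt{2} \approx -36.0 - 2.8284 i$)
$- 121 \left(44 + O\right) = - 121 \left(44 - \left(36 + 2 i \sqrt{2}\right)\right) = - 121 \left(8 - 2 i \sqrt{2}\right) = -968 + 242 i \sqrt{2}$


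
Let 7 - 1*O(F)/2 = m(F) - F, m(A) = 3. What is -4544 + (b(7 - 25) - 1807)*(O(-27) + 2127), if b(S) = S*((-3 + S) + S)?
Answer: -2304049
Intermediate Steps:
b(S) = S*(-3 + 2*S)
O(F) = 8 + 2*F (O(F) = 14 - 2*(3 - F) = 14 + (-6 + 2*F) = 8 + 2*F)
-4544 + (b(7 - 25) - 1807)*(O(-27) + 2127) = -4544 + ((7 - 25)*(-3 + 2*(7 - 25)) - 1807)*((8 + 2*(-27)) + 2127) = -4544 + (-18*(-3 + 2*(-18)) - 1807)*((8 - 54) + 2127) = -4544 + (-18*(-3 - 36) - 1807)*(-46 + 2127) = -4544 + (-18*(-39) - 1807)*2081 = -4544 + (702 - 1807)*2081 = -4544 - 1105*2081 = -4544 - 2299505 = -2304049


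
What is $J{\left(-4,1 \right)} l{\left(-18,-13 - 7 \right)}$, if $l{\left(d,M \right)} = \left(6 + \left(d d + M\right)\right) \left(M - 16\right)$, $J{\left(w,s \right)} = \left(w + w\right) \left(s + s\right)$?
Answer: $178560$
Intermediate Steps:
$J{\left(w,s \right)} = 4 s w$ ($J{\left(w,s \right)} = 2 w 2 s = 4 s w$)
$l{\left(d,M \right)} = \left(-16 + M\right) \left(6 + M + d^{2}\right)$ ($l{\left(d,M \right)} = \left(6 + \left(d^{2} + M\right)\right) \left(-16 + M\right) = \left(6 + \left(M + d^{2}\right)\right) \left(-16 + M\right) = \left(6 + M + d^{2}\right) \left(-16 + M\right) = \left(-16 + M\right) \left(6 + M + d^{2}\right)$)
$J{\left(-4,1 \right)} l{\left(-18,-13 - 7 \right)} = 4 \cdot 1 \left(-4\right) \left(-96 + \left(-13 - 7\right)^{2} - 16 \left(-18\right)^{2} - 10 \left(-13 - 7\right) + \left(-13 - 7\right) \left(-18\right)^{2}\right) = - 16 \left(-96 + \left(-13 - 7\right)^{2} - 5184 - 10 \left(-13 - 7\right) + \left(-13 - 7\right) 324\right) = - 16 \left(-96 + \left(-20\right)^{2} - 5184 - -200 - 6480\right) = - 16 \left(-96 + 400 - 5184 + 200 - 6480\right) = \left(-16\right) \left(-11160\right) = 178560$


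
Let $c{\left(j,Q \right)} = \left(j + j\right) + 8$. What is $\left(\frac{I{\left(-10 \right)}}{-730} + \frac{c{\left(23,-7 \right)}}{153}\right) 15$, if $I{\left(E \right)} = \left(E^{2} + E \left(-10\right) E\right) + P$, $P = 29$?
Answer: $\frac{57561}{2482} \approx 23.191$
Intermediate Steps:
$c{\left(j,Q \right)} = 8 + 2 j$ ($c{\left(j,Q \right)} = 2 j + 8 = 8 + 2 j$)
$I{\left(E \right)} = 29 - 9 E^{2}$ ($I{\left(E \right)} = \left(E^{2} + E \left(-10\right) E\right) + 29 = \left(E^{2} + - 10 E E\right) + 29 = \left(E^{2} - 10 E^{2}\right) + 29 = - 9 E^{2} + 29 = 29 - 9 E^{2}$)
$\left(\frac{I{\left(-10 \right)}}{-730} + \frac{c{\left(23,-7 \right)}}{153}\right) 15 = \left(\frac{29 - 9 \left(-10\right)^{2}}{-730} + \frac{8 + 2 \cdot 23}{153}\right) 15 = \left(\left(29 - 900\right) \left(- \frac{1}{730}\right) + \left(8 + 46\right) \frac{1}{153}\right) 15 = \left(\left(29 - 900\right) \left(- \frac{1}{730}\right) + 54 \cdot \frac{1}{153}\right) 15 = \left(\left(-871\right) \left(- \frac{1}{730}\right) + \frac{6}{17}\right) 15 = \left(\frac{871}{730} + \frac{6}{17}\right) 15 = \frac{19187}{12410} \cdot 15 = \frac{57561}{2482}$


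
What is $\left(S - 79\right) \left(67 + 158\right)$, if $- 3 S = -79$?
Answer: $-11850$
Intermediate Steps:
$S = \frac{79}{3}$ ($S = \left(- \frac{1}{3}\right) \left(-79\right) = \frac{79}{3} \approx 26.333$)
$\left(S - 79\right) \left(67 + 158\right) = \left(\frac{79}{3} - 79\right) \left(67 + 158\right) = \left(\frac{79}{3} - 79\right) 225 = \left(- \frac{158}{3}\right) 225 = -11850$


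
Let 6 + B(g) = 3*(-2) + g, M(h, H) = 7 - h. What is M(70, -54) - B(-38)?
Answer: -13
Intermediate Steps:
B(g) = -12 + g (B(g) = -6 + (3*(-2) + g) = -6 + (-6 + g) = -12 + g)
M(70, -54) - B(-38) = (7 - 1*70) - (-12 - 38) = (7 - 70) - 1*(-50) = -63 + 50 = -13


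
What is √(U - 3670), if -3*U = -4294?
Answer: 2*I*√5037/3 ≈ 47.315*I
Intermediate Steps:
U = 4294/3 (U = -⅓*(-4294) = 4294/3 ≈ 1431.3)
√(U - 3670) = √(4294/3 - 3670) = √(-6716/3) = 2*I*√5037/3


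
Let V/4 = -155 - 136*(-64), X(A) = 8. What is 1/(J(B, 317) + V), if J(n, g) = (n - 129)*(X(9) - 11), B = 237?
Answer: 1/33872 ≈ 2.9523e-5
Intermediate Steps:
V = 34196 (V = 4*(-155 - 136*(-64)) = 4*(-155 + 8704) = 4*8549 = 34196)
J(n, g) = 387 - 3*n (J(n, g) = (n - 129)*(8 - 11) = (-129 + n)*(-3) = 387 - 3*n)
1/(J(B, 317) + V) = 1/((387 - 3*237) + 34196) = 1/((387 - 711) + 34196) = 1/(-324 + 34196) = 1/33872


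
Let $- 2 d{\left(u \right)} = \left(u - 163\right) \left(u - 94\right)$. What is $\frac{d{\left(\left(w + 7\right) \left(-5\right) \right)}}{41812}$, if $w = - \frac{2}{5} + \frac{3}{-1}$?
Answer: $- \frac{2534}{10453} \approx -0.24242$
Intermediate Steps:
$w = - \frac{17}{5}$ ($w = \left(-2\right) \frac{1}{5} + 3 \left(-1\right) = - \frac{2}{5} - 3 = - \frac{17}{5} \approx -3.4$)
$d{\left(u \right)} = - \frac{\left(-163 + u\right) \left(-94 + u\right)}{2}$ ($d{\left(u \right)} = - \frac{\left(u - 163\right) \left(u - 94\right)}{2} = - \frac{\left(-163 + u\right) \left(-94 + u\right)}{2}$)
$\frac{d{\left(\left(w + 7\right) \left(-5\right) \right)}}{41812} = \frac{-7661 - \frac{\left(\left(- \frac{17}{5} + 7\right) \left(-5\right)\right)^{2}}{2} + \frac{257 \left(- \frac{17}{5} + 7\right) \left(-5\right)}{2}}{41812} = \left(-7661 - \frac{\left(\frac{18}{5} \left(-5\right)\right)^{2}}{2} + \frac{257 \cdot \frac{18}{5} \left(-5\right)}{2}\right) \frac{1}{41812} = \left(-7661 - \frac{\left(-18\right)^{2}}{2} + \frac{257}{2} \left(-18\right)\right) \frac{1}{41812} = \left(-7661 - 162 - 2313\right) \frac{1}{41812} = \left(-10136\right) \frac{1}{41812} = - \frac{2534}{10453}$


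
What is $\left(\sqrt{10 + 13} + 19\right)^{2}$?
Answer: $\left(19 + \sqrt{23}\right)^{2} \approx 566.24$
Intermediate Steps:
$\left(\sqrt{10 + 13} + 19\right)^{2} = \left(\sqrt{23} + 19\right)^{2} = \left(19 + \sqrt{23}\right)^{2}$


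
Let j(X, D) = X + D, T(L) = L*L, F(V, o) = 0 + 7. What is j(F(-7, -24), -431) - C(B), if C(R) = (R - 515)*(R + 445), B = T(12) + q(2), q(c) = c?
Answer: 217655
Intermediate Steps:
F(V, o) = 7
T(L) = L**2
B = 146 (B = 12**2 + 2 = 144 + 2 = 146)
C(R) = (-515 + R)*(445 + R)
j(X, D) = D + X
j(F(-7, -24), -431) - C(B) = (-431 + 7) - (-229175 + 146**2 - 70*146) = -424 - (-229175 + 21316 - 10220) = -424 - 1*(-218079) = -424 + 218079 = 217655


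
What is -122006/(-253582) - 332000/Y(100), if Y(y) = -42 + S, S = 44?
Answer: -21047244997/126791 ≈ -1.6600e+5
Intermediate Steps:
Y(y) = 2 (Y(y) = -42 + 44 = 2)
-122006/(-253582) - 332000/Y(100) = -122006/(-253582) - 332000/2 = -122006*(-1/253582) - 332000*1/2 = 61003/126791 - 166000 = -21047244997/126791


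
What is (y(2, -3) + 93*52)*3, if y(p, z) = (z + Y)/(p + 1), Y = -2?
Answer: 14503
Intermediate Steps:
y(p, z) = (-2 + z)/(1 + p) (y(p, z) = (z - 2)/(p + 1) = (-2 + z)/(1 + p))
(y(2, -3) + 93*52)*3 = ((-2 - 3)/(1 + 2) + 93*52)*3 = (-5/3 + 4836)*3 = (14503/3)*3 = 14503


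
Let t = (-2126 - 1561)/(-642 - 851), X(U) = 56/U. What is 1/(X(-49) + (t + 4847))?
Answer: 10451/50669862 ≈ 0.00020626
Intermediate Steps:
t = 3687/1493 (t = -3687/(-1493) = -3687*(-1/1493) = 3687/1493 ≈ 2.4695)
1/(X(-49) + (t + 4847)) = 1/(56/(-49) + (3687/1493 + 4847)) = 1/(56*(-1/49) + 7240258/1493) = 1/(-8/7 + 7240258/1493) = 1/(50669862/10451) = 10451/50669862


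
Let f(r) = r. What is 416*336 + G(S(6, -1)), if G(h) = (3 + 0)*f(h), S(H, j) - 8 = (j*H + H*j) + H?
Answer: 139782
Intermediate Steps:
S(H, j) = 8 + H + 2*H*j (S(H, j) = 8 + ((j*H + H*j) + H) = 8 + ((H*j + H*j) + H) = 8 + (2*H*j + H) = 8 + (H + 2*H*j) = 8 + H + 2*H*j)
G(h) = 3*h (G(h) = (3 + 0)*h = 3*h)
416*336 + G(S(6, -1)) = 416*336 + 3*(8 + 6 + 2*6*(-1)) = 139776 + 3*(8 + 6 - 12) = 139776 + 3*2 = 139776 + 6 = 139782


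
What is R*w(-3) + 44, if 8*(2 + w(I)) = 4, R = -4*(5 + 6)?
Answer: 110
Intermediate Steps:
R = -44 (R = -4*11 = -44)
w(I) = -3/2 (w(I) = -2 + (⅛)*4 = -2 + ½ = -3/2)
R*w(-3) + 44 = -44*(-3/2) + 44 = 66 + 44 = 110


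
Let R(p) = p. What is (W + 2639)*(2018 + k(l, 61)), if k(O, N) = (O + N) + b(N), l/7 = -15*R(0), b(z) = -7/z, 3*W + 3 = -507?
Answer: 313098828/61 ≈ 5.1328e+6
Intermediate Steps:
W = -170 (W = -1 + (⅓)*(-507) = -1 - 169 = -170)
l = 0 (l = 7*(-15*0) = 7*0 = 0)
k(O, N) = N + O - 7/N (k(O, N) = (O + N) - 7/N = (N + O) - 7/N = N + O - 7/N)
(W + 2639)*(2018 + k(l, 61)) = (-170 + 2639)*(2018 + (61 + 0 - 7/61)) = 2469*(2018 + (61 + 0 - 7*1/61)) = 2469*(2018 + (61 + 0 - 7/61)) = 2469*(2018 + 3714/61) = 2469*(126812/61) = 313098828/61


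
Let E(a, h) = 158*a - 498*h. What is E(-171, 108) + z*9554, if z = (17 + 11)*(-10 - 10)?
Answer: -5431042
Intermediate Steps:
E(a, h) = -498*h + 158*a
z = -560 (z = 28*(-20) = -560)
E(-171, 108) + z*9554 = (-498*108 + 158*(-171)) - 560*9554 = (-53784 - 27018) - 5350240 = -80802 - 5350240 = -5431042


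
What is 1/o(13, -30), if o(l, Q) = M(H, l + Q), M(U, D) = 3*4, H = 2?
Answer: 1/12 ≈ 0.083333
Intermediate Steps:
M(U, D) = 12
o(l, Q) = 12
1/o(13, -30) = 1/12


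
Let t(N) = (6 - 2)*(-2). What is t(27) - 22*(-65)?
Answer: 1422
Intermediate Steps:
t(N) = -8 (t(N) = 4*(-2) = -8)
t(27) - 22*(-65) = -8 - 22*(-65) = -8 + 1430 = 1422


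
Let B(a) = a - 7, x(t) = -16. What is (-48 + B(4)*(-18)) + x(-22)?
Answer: -10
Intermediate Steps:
B(a) = -7 + a
(-48 + B(4)*(-18)) + x(-22) = (-48 + (-7 + 4)*(-18)) - 16 = (-48 - 3*(-18)) - 16 = (-48 + 54) - 16 = 6 - 16 = -10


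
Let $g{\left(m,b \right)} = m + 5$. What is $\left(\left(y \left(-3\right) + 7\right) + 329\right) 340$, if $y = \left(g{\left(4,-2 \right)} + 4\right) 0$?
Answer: $114240$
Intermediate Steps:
$g{\left(m,b \right)} = 5 + m$
$y = 0$ ($y = \left(\left(5 + 4\right) + 4\right) 0 = \left(9 + 4\right) 0 = 13 \cdot 0 = 0$)
$\left(\left(y \left(-3\right) + 7\right) + 329\right) 340 = \left(\left(0 \left(-3\right) + 7\right) + 329\right) 340 = \left(\left(0 + 7\right) + 329\right) 340 = \left(7 + 329\right) 340 = 336 \cdot 340 = 114240$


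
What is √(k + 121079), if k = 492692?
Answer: √613771 ≈ 783.44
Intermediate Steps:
√(k + 121079) = √(492692 + 121079) = √613771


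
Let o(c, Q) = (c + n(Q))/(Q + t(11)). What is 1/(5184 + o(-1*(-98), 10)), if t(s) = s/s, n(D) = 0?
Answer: 11/57122 ≈ 0.00019257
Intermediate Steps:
t(s) = 1
o(c, Q) = c/(1 + Q) (o(c, Q) = (c + 0)/(Q + 1) = c/(1 + Q))
1/(5184 + o(-1*(-98), 10)) = 1/(5184 + (-1*(-98))/(1 + 10)) = 1/(5184 + 98/11) = 1/(57122/11) = 11/57122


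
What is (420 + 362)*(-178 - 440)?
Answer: -483276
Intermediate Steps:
(420 + 362)*(-178 - 440) = 782*(-618) = -483276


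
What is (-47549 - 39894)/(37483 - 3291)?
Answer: -87443/34192 ≈ -2.5574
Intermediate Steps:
(-47549 - 39894)/(37483 - 3291) = -87443/34192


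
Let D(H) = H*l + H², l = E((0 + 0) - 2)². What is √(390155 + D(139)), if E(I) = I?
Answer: 28*√523 ≈ 640.34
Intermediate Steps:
l = 4 (l = ((0 + 0) - 2)² = (0 - 2)² = (-2)² = 4)
D(H) = H² + 4*H (D(H) = H*4 + H² = 4*H + H² = H² + 4*H)
√(390155 + D(139)) = √(390155 + 139*(4 + 139)) = √(390155 + 139*143) = √(390155 + 19877) = √410032 = 28*√523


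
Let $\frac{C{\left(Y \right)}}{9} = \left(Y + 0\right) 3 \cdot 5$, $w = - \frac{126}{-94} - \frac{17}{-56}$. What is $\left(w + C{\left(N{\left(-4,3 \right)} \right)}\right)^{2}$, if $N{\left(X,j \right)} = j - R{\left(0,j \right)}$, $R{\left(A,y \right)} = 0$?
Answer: $\frac{1145514262369}{6927424} \approx 1.6536 \cdot 10^{5}$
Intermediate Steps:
$N{\left(X,j \right)} = j$ ($N{\left(X,j \right)} = j - 0 = j + 0 = j$)
$w = \frac{4327}{2632}$ ($w = \left(-126\right) \left(- \frac{1}{94}\right) - - \frac{17}{56} = \frac{63}{47} + \frac{17}{56} = \frac{4327}{2632} \approx 1.644$)
$C{\left(Y \right)} = 135 Y$ ($C{\left(Y \right)} = 9 \left(Y + 0\right) 3 \cdot 5 = 9 Y 3 \cdot 5 = 9 \cdot 3 Y 5 = 9 \cdot 15 Y = 135 Y$)
$\left(w + C{\left(N{\left(-4,3 \right)} \right)}\right)^{2} = \left(\frac{4327}{2632} + 135 \cdot 3\right)^{2} = \left(\frac{4327}{2632} + 405\right)^{2} = \left(\frac{1070287}{2632}\right)^{2} = \frac{1145514262369}{6927424}$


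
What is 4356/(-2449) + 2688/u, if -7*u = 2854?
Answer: -29256204/3494723 ≈ -8.3715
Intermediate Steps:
u = -2854/7 (u = -1/7*2854 = -2854/7 ≈ -407.71)
4356/(-2449) + 2688/u = 4356/(-2449) + 2688/(-2854/7) = 4356*(-1/2449) + 2688*(-7/2854) = -4356/2449 - 9408/1427 = -29256204/3494723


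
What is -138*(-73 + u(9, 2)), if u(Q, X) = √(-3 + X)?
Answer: 10074 - 138*I ≈ 10074.0 - 138.0*I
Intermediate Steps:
-138*(-73 + u(9, 2)) = -138*(-73 + √(-3 + 2)) = -138*(-73 + √(-1)) = -138*(-73 + I) = 10074 - 138*I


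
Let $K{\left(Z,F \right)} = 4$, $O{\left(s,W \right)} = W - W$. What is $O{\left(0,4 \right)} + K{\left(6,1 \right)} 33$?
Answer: $132$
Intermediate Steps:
$O{\left(s,W \right)} = 0$
$O{\left(0,4 \right)} + K{\left(6,1 \right)} 33 = 0 + 4 \cdot 33 = 0 + 132 = 132$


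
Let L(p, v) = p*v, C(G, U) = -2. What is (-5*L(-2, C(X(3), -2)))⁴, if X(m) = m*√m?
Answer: 160000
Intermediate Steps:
X(m) = m^(3/2)
(-5*L(-2, C(X(3), -2)))⁴ = (-(-10)*(-2))⁴ = (-5*4)⁴ = (-20)⁴ = 160000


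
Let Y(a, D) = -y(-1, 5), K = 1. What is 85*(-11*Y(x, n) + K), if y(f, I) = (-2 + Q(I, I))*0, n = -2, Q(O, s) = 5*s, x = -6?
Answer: 85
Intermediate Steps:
y(f, I) = 0 (y(f, I) = (-2 + 5*I)*0 = 0)
Y(a, D) = 0 (Y(a, D) = -1*0 = 0)
85*(-11*Y(x, n) + K) = 85*(-11*0 + 1) = 85*(0 + 1) = 85*1 = 85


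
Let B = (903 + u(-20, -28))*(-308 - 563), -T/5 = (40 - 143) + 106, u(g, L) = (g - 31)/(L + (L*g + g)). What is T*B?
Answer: 6039753525/512 ≈ 1.1796e+7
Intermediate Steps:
u(g, L) = (-31 + g)/(L + g + L*g) (u(g, L) = (-31 + g)/(L + (g + L*g)) = (-31 + g)/(L + g + L*g))
T = -15 (T = -5*((40 - 143) + 106) = -5*(-103 + 106) = -5*3 = -15)
B = -402650235/512 (B = (903 + (-31 - 20)/(-28 - 20 - 28*(-20)))*(-308 - 563) = (903 - 51/(-28 - 20 + 560))*(-871) = (903 - 51/512)*(-871) = (462285/512)*(-871) = -402650235/512 ≈ -7.8643e+5)
T*B = -15*(-402650235/512) = 6039753525/512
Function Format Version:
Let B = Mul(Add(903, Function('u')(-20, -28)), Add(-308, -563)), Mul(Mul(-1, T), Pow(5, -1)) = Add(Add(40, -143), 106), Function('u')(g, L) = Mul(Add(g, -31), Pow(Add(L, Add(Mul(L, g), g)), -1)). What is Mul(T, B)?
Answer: Rational(6039753525, 512) ≈ 1.1796e+7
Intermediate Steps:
Function('u')(g, L) = Mul(Pow(Add(L, g, Mul(L, g)), -1), Add(-31, g)) (Function('u')(g, L) = Mul(Add(-31, g), Pow(Add(L, Add(g, Mul(L, g))), -1)) = Mul(Add(-31, g), Pow(Add(L, g, Mul(L, g)), -1)) = Mul(Pow(Add(L, g, Mul(L, g)), -1), Add(-31, g)))
T = -15 (T = Mul(-5, Add(Add(40, -143), 106)) = Mul(-5, Add(-103, 106)) = Mul(-5, 3) = -15)
B = Rational(-402650235, 512) (B = Mul(Add(903, Mul(Pow(Add(-28, -20, Mul(-28, -20)), -1), Add(-31, -20))), Add(-308, -563)) = Mul(Add(903, Mul(Pow(Add(-28, -20, 560), -1), -51)), -871) = Mul(Add(903, Mul(Pow(512, -1), -51)), -871) = Mul(Add(903, Mul(Rational(1, 512), -51)), -871) = Mul(Add(903, Rational(-51, 512)), -871) = Mul(Rational(462285, 512), -871) = Rational(-402650235, 512) ≈ -7.8643e+5)
Mul(T, B) = Mul(-15, Rational(-402650235, 512)) = Rational(6039753525, 512)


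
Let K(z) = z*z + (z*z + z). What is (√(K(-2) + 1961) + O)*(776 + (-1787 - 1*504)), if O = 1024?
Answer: -1551360 - 1515*√1967 ≈ -1.6186e+6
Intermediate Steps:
K(z) = z + 2*z² (K(z) = z² + (z² + z) = z² + (z + z²) = z + 2*z²)
(√(K(-2) + 1961) + O)*(776 + (-1787 - 1*504)) = (√(-2*(1 + 2*(-2)) + 1961) + 1024)*(776 + (-1787 - 1*504)) = (√(-2*(1 - 4) + 1961) + 1024)*(776 + (-1787 - 504)) = (√(-2*(-3) + 1961) + 1024)*(776 - 2291) = (√(6 + 1961) + 1024)*(-1515) = (√1967 + 1024)*(-1515) = (1024 + √1967)*(-1515) = -1551360 - 1515*√1967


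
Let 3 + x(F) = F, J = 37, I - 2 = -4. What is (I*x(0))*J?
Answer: 222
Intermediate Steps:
I = -2 (I = 2 - 4 = -2)
x(F) = -3 + F
(I*x(0))*J = -2*(-3 + 0)*37 = -2*(-3)*37 = 6*37 = 222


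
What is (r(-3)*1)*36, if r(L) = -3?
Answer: -108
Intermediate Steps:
(r(-3)*1)*36 = -3*1*36 = -3*36 = -108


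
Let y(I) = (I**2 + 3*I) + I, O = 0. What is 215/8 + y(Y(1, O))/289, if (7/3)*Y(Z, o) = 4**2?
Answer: 3073799/113288 ≈ 27.133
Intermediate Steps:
Y(Z, o) = 48/7 (Y(Z, o) = (3/7)*4**2 = (3/7)*16 = 48/7)
y(I) = I**2 + 4*I
215/8 + y(Y(1, O))/289 = 215/8 + (48*(4 + 48/7)/7)/289 = 215*(1/8) + ((48/7)*(76/7))*(1/289) = 215/8 + (3648/49)*(1/289) = 215/8 + 3648/14161 = 3073799/113288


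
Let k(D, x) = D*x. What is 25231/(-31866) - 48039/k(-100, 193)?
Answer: 521926237/307506900 ≈ 1.6973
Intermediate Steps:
25231/(-31866) - 48039/k(-100, 193) = 25231/(-31866) - 48039/((-100*193)) = 25231*(-1/31866) - 48039/(-19300) = -25231/31866 - 48039*(-1/19300) = -25231/31866 + 48039/19300 = 521926237/307506900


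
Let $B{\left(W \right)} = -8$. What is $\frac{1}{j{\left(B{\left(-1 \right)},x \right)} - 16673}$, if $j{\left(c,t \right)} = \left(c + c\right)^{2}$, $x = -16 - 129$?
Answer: $- \frac{1}{16417} \approx -6.0912 \cdot 10^{-5}$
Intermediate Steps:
$x = -145$
$j{\left(c,t \right)} = 4 c^{2}$ ($j{\left(c,t \right)} = \left(2 c\right)^{2} = 4 c^{2}$)
$\frac{1}{j{\left(B{\left(-1 \right)},x \right)} - 16673} = \frac{1}{4 \left(-8\right)^{2} - 16673} = \frac{1}{4 \cdot 64 - 16673} = \frac{1}{256 - 16673} = \frac{1}{-16417} = - \frac{1}{16417}$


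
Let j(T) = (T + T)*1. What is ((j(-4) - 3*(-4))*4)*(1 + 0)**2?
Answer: 16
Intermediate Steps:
j(T) = 2*T (j(T) = (2*T)*1 = 2*T)
((j(-4) - 3*(-4))*4)*(1 + 0)**2 = ((2*(-4) - 3*(-4))*4)*(1 + 0)**2 = ((-8 + 12)*4)*1**2 = (4*4)*1 = 16*1 = 16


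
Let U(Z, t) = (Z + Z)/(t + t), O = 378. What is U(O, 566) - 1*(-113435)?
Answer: 32102294/283 ≈ 1.1344e+5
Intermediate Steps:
U(Z, t) = Z/t (U(Z, t) = (2*Z)/((2*t)) = (2*Z)*(1/(2*t)) = Z/t)
U(O, 566) - 1*(-113435) = 378/566 - 1*(-113435) = 378*(1/566) + 113435 = 189/283 + 113435 = 32102294/283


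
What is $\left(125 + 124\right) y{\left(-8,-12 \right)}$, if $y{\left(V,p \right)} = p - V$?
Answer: $-996$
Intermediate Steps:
$\left(125 + 124\right) y{\left(-8,-12 \right)} = \left(125 + 124\right) \left(-12 - -8\right) = 249 \left(-12 + 8\right) = 249 \left(-4\right) = -996$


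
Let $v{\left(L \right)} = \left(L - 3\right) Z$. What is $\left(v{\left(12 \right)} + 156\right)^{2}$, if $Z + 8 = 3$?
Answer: $12321$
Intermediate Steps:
$Z = -5$ ($Z = -8 + 3 = -5$)
$v{\left(L \right)} = 15 - 5 L$ ($v{\left(L \right)} = \left(L - 3\right) \left(-5\right) = \left(-3 + L\right) \left(-5\right) = 15 - 5 L$)
$\left(v{\left(12 \right)} + 156\right)^{2} = \left(\left(15 - 60\right) + 156\right)^{2} = \left(-45 + 156\right)^{2} = 111^{2} = 12321$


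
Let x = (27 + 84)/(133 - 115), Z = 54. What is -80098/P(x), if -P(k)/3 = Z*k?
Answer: 80098/999 ≈ 80.178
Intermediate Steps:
x = 37/6 (x = 111/18 = 111*(1/18) = 37/6 ≈ 6.1667)
P(k) = -162*k
-80098/P(x) = -80098/((-162*37/6)) = -80098/(-999) = -80098*(-1/999) = 80098/999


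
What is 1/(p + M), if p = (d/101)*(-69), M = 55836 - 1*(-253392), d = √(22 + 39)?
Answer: 1051478276/325146524234121 + 2323*√61/325146524234121 ≈ 3.2339e-6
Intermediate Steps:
d = √61 ≈ 7.8102
M = 309228 (M = 55836 + 253392 = 309228)
p = -69*√61/101 (p = (√61/101)*(-69) = -69*√61/101 ≈ -5.3357)
1/(p + M) = 1/(-69*√61/101 + 309228) = 1/(309228 - 69*√61/101)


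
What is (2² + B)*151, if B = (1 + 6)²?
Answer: 8003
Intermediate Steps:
B = 49 (B = 7² = 49)
(2² + B)*151 = (2² + 49)*151 = (4 + 49)*151 = 53*151 = 8003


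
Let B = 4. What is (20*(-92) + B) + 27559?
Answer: 25723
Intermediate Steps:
(20*(-92) + B) + 27559 = (20*(-92) + 4) + 27559 = (-1840 + 4) + 27559 = -1836 + 27559 = 25723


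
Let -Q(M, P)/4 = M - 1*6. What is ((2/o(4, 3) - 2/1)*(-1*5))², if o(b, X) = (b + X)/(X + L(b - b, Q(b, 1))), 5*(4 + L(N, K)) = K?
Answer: 4096/49 ≈ 83.592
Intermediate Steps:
Q(M, P) = 24 - 4*M (Q(M, P) = -4*(M - 1*6) = -4*(M - 6) = -4*(-6 + M) = 24 - 4*M)
L(N, K) = -4 + K/5
o(b, X) = (X + b)/(⅘ + X - 4*b/5) (o(b, X) = (b + X)/(X + (-4 + (24 - 4*b)/5)) = (X + b)/(X + (-4 + (24/5 - 4*b/5))) = (X + b)/(X + (⅘ - 4*b/5)) = (X + b)/(⅘ + X - 4*b/5))
((2/o(4, 3) - 2/1)*(-1*5))² = ((2/((5*(-1*3 - 1*4)/(-4 - 5*3 + 4*4))) - 2/1)*(-1*5))² = ((2/((5*(-3 - 4)/(-4 - 15 + 16))) - 2*1)*(-5))² = ((2/((5*(-7)/(-3))) - 2)*(-5))² = ((2/((5*(-⅓)*(-7))) - 2)*(-5))² = ((2/(35/3) - 2)*(-5))² = ((2*(3/35) - 2)*(-5))² = ((6/35 - 2)*(-5))² = (-64/35*(-5))² = (64/7)² = 4096/49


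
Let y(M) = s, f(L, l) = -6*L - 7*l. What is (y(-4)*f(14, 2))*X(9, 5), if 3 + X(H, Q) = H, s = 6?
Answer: -3528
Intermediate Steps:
X(H, Q) = -3 + H
f(L, l) = -7*l - 6*L
y(M) = 6
(y(-4)*f(14, 2))*X(9, 5) = (6*(-7*2 - 6*14))*(-3 + 9) = (6*(-14 - 84))*6 = (6*(-98))*6 = -588*6 = -3528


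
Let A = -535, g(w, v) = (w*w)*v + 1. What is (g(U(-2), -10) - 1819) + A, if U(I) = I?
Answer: -2393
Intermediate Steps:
g(w, v) = 1 + v*w**2 (g(w, v) = w**2*v + 1 = v*w**2 + 1 = 1 + v*w**2)
(g(U(-2), -10) - 1819) + A = ((1 - 10*(-2)**2) - 1819) - 535 = ((1 - 10*4) - 1819) - 535 = ((1 - 40) - 1819) - 535 = (-39 - 1819) - 535 = -1858 - 535 = -2393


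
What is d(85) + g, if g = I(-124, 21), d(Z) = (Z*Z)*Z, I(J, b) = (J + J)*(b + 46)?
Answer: 597509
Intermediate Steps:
I(J, b) = 2*J*(46 + b) (I(J, b) = (2*J)*(46 + b) = 2*J*(46 + b))
d(Z) = Z³ (d(Z) = Z²*Z = Z³)
g = -16616 (g = 2*(-124)*(46 + 21) = 2*(-124)*67 = -16616)
d(85) + g = 85³ - 16616 = 614125 - 16616 = 597509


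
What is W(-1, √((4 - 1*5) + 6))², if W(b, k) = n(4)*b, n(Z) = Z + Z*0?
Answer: 16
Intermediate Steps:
n(Z) = Z (n(Z) = Z + 0 = Z)
W(b, k) = 4*b
W(-1, √((4 - 1*5) + 6))² = (4*(-1))² = (-4)² = 16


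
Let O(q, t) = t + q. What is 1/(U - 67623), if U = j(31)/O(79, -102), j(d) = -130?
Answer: -23/1555199 ≈ -1.4789e-5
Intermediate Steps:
O(q, t) = q + t
U = 130/23 (U = -130/(79 - 102) = -130/(-23) = -130*(-1/23) = 130/23 ≈ 5.6522)
1/(U - 67623) = 1/(130/23 - 67623) = 1/(-1555199/23) = -23/1555199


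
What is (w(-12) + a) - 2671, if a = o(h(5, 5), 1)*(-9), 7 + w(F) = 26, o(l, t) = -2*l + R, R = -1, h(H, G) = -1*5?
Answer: -2733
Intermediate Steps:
h(H, G) = -5
o(l, t) = -1 - 2*l (o(l, t) = -2*l - 1 = -1 - 2*l)
w(F) = 19 (w(F) = -7 + 26 = 19)
a = -81 (a = (-1 - 2*(-5))*(-9) = (-1 + 10)*(-9) = 9*(-9) = -81)
(w(-12) + a) - 2671 = (19 - 81) - 2671 = -62 - 2671 = -2733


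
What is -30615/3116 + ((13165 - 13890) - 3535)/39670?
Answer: -122777121/12361172 ≈ -9.9325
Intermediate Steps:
-30615/3116 + ((13165 - 13890) - 3535)/39670 = -30615*1/3116 + (-725 - 3535)*(1/39670) = -30615/3116 - 4260*1/39670 = -30615/3116 - 426/3967 = -122777121/12361172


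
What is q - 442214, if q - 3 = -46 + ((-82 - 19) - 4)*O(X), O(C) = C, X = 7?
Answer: -442992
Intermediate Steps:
q = -778 (q = 3 + (-46 + ((-82 - 19) - 4)*7) = 3 + (-46 + (-101 - 4)*7) = 3 + (-46 - 105*7) = 3 + (-46 - 735) = 3 - 781 = -778)
q - 442214 = -778 - 442214 = -442992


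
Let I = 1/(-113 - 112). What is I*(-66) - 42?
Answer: -3128/75 ≈ -41.707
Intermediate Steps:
I = -1/225 (I = 1/(-225) = -1/225 ≈ -0.0044444)
I*(-66) - 42 = -1/225*(-66) - 42 = 22/75 - 42 = -3128/75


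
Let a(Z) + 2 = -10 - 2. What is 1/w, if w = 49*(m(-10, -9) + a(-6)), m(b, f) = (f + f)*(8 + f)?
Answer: 1/196 ≈ 0.0051020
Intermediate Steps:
a(Z) = -14 (a(Z) = -2 + (-10 - 2) = -2 - 12 = -14)
m(b, f) = 2*f*(8 + f) (m(b, f) = (2*f)*(8 + f) = 2*f*(8 + f))
w = 196 (w = 49*(2*(-9)*(8 - 9) - 14) = 49*(2*(-9)*(-1) - 14) = 49*(18 - 14) = 49*4 = 196)
1/w = 1/196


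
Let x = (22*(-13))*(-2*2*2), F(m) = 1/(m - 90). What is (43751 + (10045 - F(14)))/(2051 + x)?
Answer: 4088497/329764 ≈ 12.398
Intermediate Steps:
F(m) = 1/(-90 + m)
x = 2288 (x = -(-1144)*2 = -286*(-8) = 2288)
(43751 + (10045 - F(14)))/(2051 + x) = (43751 + (10045 - 1/(-90 + 14)))/(2051 + 2288) = (43751 + (10045 - 1/(-76)))/4339 = (43751 + (10045 - 1*(-1/76)))*(1/4339) = (43751 + (10045 + 1/76))*(1/4339) = (43751 + 763421/76)*(1/4339) = (4088497/76)*(1/4339) = 4088497/329764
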